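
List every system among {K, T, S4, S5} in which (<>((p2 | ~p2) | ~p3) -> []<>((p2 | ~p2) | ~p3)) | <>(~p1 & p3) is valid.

T, S4, S5

T-tableau for the negation ~((<>((p2 | ~p2) | ~p3) -> []<>((p2 | ~p2) | ~p3)) | <>(~p1 & p3)):
1. ~((<>((p2 | ~p2) | ~p3) -> []<>((p2 | ~p2) | ~p3)) | <>(~p1 & p3)), w0
2. ~(<>((p2 | ~p2) | ~p3) -> []<>((p2 | ~p2) | ~p3)), w0
3. ~<>(~p1 & p3), w0
4. <>((p2 | ~p2) | ~p3), w0
5. ~[]<>((p2 | ~p2) | ~p3), w0
6. ~(~p1 & p3), w0
7. ~p3, w0
8. (p2 | ~p2) | ~p3, w1
9. ~(~p1 & p3), w1
10. p2 | ~p2, w1
11. ~p3, w1
12. ~p2, w1
13. ~<>((p2 | ~p2) | ~p3), w2
14. ~(~p1 & p3), w2
15. ~((p2 | ~p2) | ~p3), w2
16. ~(p2 | ~p2), w2
17. p3, w2
18. ~p2, w2
19. p2, w2
Accessibility: w0Rw0, w0Rw1, w0Rw2, w1Rw1, w2Rw2
Branch closes: p2 and ~p2 both at w2.
Every branch closes (one shown): valid in T, hence also in S4, S5 (every theorem of T is a theorem of S4 and S5).
K-tableau for the negation ~((<>((p2 | ~p2) | ~p3) -> []<>((p2 | ~p2) | ~p3)) | <>(~p1 & p3)):
1. ~((<>((p2 | ~p2) | ~p3) -> []<>((p2 | ~p2) | ~p3)) | <>(~p1 & p3)), w0
2. ~(<>((p2 | ~p2) | ~p3) -> []<>((p2 | ~p2) | ~p3)), w0
3. ~<>(~p1 & p3), w0
4. <>((p2 | ~p2) | ~p3), w0
5. ~[]<>((p2 | ~p2) | ~p3), w0
6. (p2 | ~p2) | ~p3, w1
7. ~(~p1 & p3), w1
8. ~p3, w1
9. ~<>((p2 | ~p2) | ~p3), w2
10. ~(~p1 & p3), w2
11. ~p3, w2
Accessibility: w0Rw1, w0Rw2
Complete open branch: countermodel on a K-frame, so not valid in K.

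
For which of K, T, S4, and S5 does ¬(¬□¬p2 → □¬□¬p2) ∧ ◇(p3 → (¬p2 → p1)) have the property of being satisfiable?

S4-tableau for the formula:
1. ¬(¬□¬p2 → □¬□¬p2) ∧ ◇(p3 → (¬p2 → p1)), w0
2. ¬(¬□¬p2 → □¬□¬p2), w0
3. ◇(p3 → (¬p2 → p1)), w0
4. ¬□¬p2, w0
5. ¬□¬□¬p2, w0
6. p3 → (¬p2 → p1), w1
7. ¬p2 → p1, w1
8. p1, w1
9. p2, w2
10. □¬p2, w3
11. ¬p2, w3
Accessibility: w0Rw0, w0Rw1, w0Rw2, w0Rw3, w1Rw1, w2Rw2, w3Rw3
Complete open branch: satisfiable in S4, hence also in K, T (this S4-model is also a K-model and a T-model).
S5-tableau for the formula:
1. ¬(¬□¬p2 → □¬□¬p2) ∧ ◇(p3 → (¬p2 → p1)), w0
2. ¬(¬□¬p2 → □¬□¬p2), w0
3. ◇(p3 → (¬p2 → p1)), w0
4. ¬□¬p2, w0
5. ¬□¬□¬p2, w0
6. p3 → (¬p2 → p1), w1
7. ¬p2 → p1, w1
8. p1, w1
9. p2, w2
10. □¬p2, w3
11. ¬p2, w0
12. ¬p2, w1
13. ¬p2, w2
Accessibility: w0Rw0, w0Rw1, w0Rw2, w0Rw3, w1Rw0, w1Rw1, w1Rw2, w1Rw3, w2Rw0, w2Rw1, w2Rw2, w2Rw3, w3Rw0, w3Rw1, w3Rw2, w3Rw3
Branch closes: p2 and ¬p2 both at w2.
Every branch closes (one shown): unsatisfiable in S5.

K, T, S4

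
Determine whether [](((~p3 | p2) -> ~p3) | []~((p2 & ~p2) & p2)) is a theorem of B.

Tableau for the negation ~[](((~p3 | p2) -> ~p3) | []~((p2 & ~p2) & p2)):
1. ~[](((~p3 | p2) -> ~p3) | []~((p2 & ~p2) & p2)), 0
2. ~(((~p3 | p2) -> ~p3) | []~((p2 & ~p2) & p2)), 1
3. ~((~p3 | p2) -> ~p3), 1
4. ~[]~((p2 & ~p2) & p2), 1
5. ~p3 | p2, 1
6. p3, 1
7. p2, 1
8. (p2 & ~p2) & p2, 2
9. p2 & ~p2, 2
10. p2, 2
11. ~p2, 2
Accessibility: 0R0, 0R1, 1R0, 1R1, 1R2, 2R1, 2R2
Branch closes: p2 and ~p2 both at 2.
All branches of the negation close; one closing branch shown above.

Valid in B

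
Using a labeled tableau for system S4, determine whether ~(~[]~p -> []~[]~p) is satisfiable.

1. ~(~[]~p -> []~[]~p), u
2. ~[]~p, u
3. ~[]~[]~p, u
4. p, v
5. []~p, w
6. ~p, w
Accessibility: uRu, uRv, uRw, vRv, wRw

Satisfiable (open branch found)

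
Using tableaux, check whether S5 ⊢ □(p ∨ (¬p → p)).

Invalid (countermodel exists)

Tableau for the negation ¬□(p ∨ (¬p → p)):
1. ¬□(p ∨ (¬p → p)), w0
2. ¬(p ∨ (¬p → p)), w1
3. ¬p, w1
4. ¬(¬p → p), w1
Accessibility: w0Rw0, w0Rw1, w1Rw0, w1Rw1
The negation has an open branch (countermodel exists).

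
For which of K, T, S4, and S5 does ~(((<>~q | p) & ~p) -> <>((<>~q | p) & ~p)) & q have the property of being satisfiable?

K

K-tableau for the formula:
1. ~(((<>~q | p) & ~p) -> <>((<>~q | p) & ~p)) & q, u
2. ~(((<>~q | p) & ~p) -> <>((<>~q | p) & ~p)), u
3. q, u
4. (<>~q | p) & ~p, u
5. ~<>((<>~q | p) & ~p), u
6. <>~q | p, u
7. ~p, u
8. <>~q, u
9. ~q, v
10. ~((<>~q | p) & ~p), v
11. p, v
Accessibility: uRv
Complete open branch: satisfiable in K.
T-tableau for the formula:
1. ~(((<>~q | p) & ~p) -> <>((<>~q | p) & ~p)) & q, u
2. ~(((<>~q | p) & ~p) -> <>((<>~q | p) & ~p)), u
3. q, u
4. (<>~q | p) & ~p, u
5. ~<>((<>~q | p) & ~p), u
6. <>~q | p, u
7. ~p, u
8. ~((<>~q | p) & ~p), u
9. <>~q, u
10. ~(<>~q | p), u
11. ~<>~q, u
12. ~q, v
13. ~((<>~q | p) & ~p), v
14. q, v
Accessibility: uRu, uRv, vRv
Branch closes: q and ~q both at v.
Every branch closes (one shown): unsatisfiable in T, hence also in S4, S5 (every S4/S5-frame is a T-frame).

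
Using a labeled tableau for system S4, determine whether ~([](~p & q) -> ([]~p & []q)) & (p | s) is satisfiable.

Unsatisfiable (every branch closes)

1. ~([](~p & q) -> ([]~p & []q)) & (p | s), u
2. ~([](~p & q) -> ([]~p & []q)), u   [&-rule on 1]
3. p | s, u   [&-rule on 1]
4. [](~p & q), u   [~->-rule on 2]
5. ~([]~p & []q), u   [~->-rule on 2]
6. ~p & q, u   [[]-rule on 4 via uRu]
7. ~p, u   [&-rule on 6]
8. q, u   [&-rule on 6]
9. s, u   [|-rule on 3 (branches; this branch)]
10. ~[]q, u   [~&-rule on 5 (branches; this branch)]
11. ~q, v   [~[]-rule on 10: fresh world v, uRv]
12. ~p & q, v   [[]-rule on 4 via uRv]
13. ~p, v   [&-rule on 12]
14. q, v   [&-rule on 12]
Accessibility: uRu, uRv, vRv
Branch closes: q and ~q both at v.
All branches of the tableau close; one closing branch shown above.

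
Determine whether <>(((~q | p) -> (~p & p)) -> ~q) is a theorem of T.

Tableau for the negation ~<>(((~q | p) -> (~p & p)) -> ~q):
1. ~<>(((~q | p) -> (~p & p)) -> ~q), u
2. ~(((~q | p) -> (~p & p)) -> ~q), u   [~<>-rule on 1 via uRu]
3. (~q | p) -> (~p & p), u   [~->-rule on 2]
4. q, u   [~->-rule on 2]
5. ~(~q | p), u   [->-rule on 3 (branches; this branch)]
6. ~p, u   [~|-rule on 5]
Accessibility: uRu
The negation has an open branch (countermodel exists).

Invalid (countermodel exists)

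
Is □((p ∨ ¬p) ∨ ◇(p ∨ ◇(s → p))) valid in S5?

Tableau for the negation ¬□((p ∨ ¬p) ∨ ◇(p ∨ ◇(s → p))):
1. ¬□((p ∨ ¬p) ∨ ◇(p ∨ ◇(s → p))), u
2. ¬((p ∨ ¬p) ∨ ◇(p ∨ ◇(s → p))), v   [¬□-rule on 1: fresh world v, uRv]
3. ¬(p ∨ ¬p), v   [¬∨-rule on 2]
4. ¬◇(p ∨ ◇(s → p)), v   [¬∨-rule on 2]
5. ¬p, v   [¬∨-rule on 3]
6. p, v   [¬∨-rule on 3]
Accessibility: uRu, uRv, vRu, vRv
Branch closes: p and ¬p both at v.
All branches of the negation close; one closing branch shown above.

Yes, valid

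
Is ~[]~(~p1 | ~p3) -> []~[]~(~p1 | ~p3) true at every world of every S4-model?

Tableau for the negation ~(~[]~(~p1 | ~p3) -> []~[]~(~p1 | ~p3)):
1. ~(~[]~(~p1 | ~p3) -> []~[]~(~p1 | ~p3)), 0
2. ~[]~(~p1 | ~p3), 0
3. ~[]~[]~(~p1 | ~p3), 0
4. ~p1 | ~p3, 1
5. ~p3, 1
6. []~(~p1 | ~p3), 2
7. ~(~p1 | ~p3), 2
8. p1, 2
9. p3, 2
Accessibility: 0R0, 0R1, 0R2, 1R1, 2R2
The negation has an open branch (countermodel exists).

Not valid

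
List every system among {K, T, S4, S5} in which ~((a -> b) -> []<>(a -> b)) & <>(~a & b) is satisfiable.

K, T, S4

S4-tableau for the formula:
1. ~((a -> b) -> []<>(a -> b)) & <>(~a & b), w0
2. ~((a -> b) -> []<>(a -> b)), w0   [&-rule on 1]
3. <>(~a & b), w0   [&-rule on 1]
4. a -> b, w0   [~->-rule on 2]
5. ~[]<>(a -> b), w0   [~->-rule on 2]
6. b, w0   [->-rule on 4 (branches; this branch)]
7. ~a & b, w1   [<>-rule on 3: fresh world w1, w0Rw1]
8. ~a, w1   [&-rule on 7]
9. b, w1   [&-rule on 7]
10. ~<>(a -> b), w2   [~[]-rule on 5: fresh world w2, w0Rw2]
11. ~(a -> b), w2   [~<>-rule on 10 via w2Rw2]
12. a, w2   [~->-rule on 11]
13. ~b, w2   [~->-rule on 11]
Accessibility: w0Rw0, w0Rw1, w0Rw2, w1Rw1, w2Rw2
Complete open branch: satisfiable in S4, hence also in K, T (this S4-model is also a K-model and a T-model).
S5-tableau for the formula:
1. ~((a -> b) -> []<>(a -> b)) & <>(~a & b), w0
2. ~((a -> b) -> []<>(a -> b)), w0   [&-rule on 1]
3. <>(~a & b), w0   [&-rule on 1]
4. a -> b, w0   [~->-rule on 2]
5. ~[]<>(a -> b), w0   [~->-rule on 2]
6. b, w0   [->-rule on 4 (branches; this branch)]
7. ~a & b, w1   [<>-rule on 3: fresh world w1, w0Rw1]
8. ~a, w1   [&-rule on 7]
9. b, w1   [&-rule on 7]
10. ~<>(a -> b), w2   [~[]-rule on 5: fresh world w2, w0Rw2]
11. ~(a -> b), w0   [~<>-rule on 10 via w2Rw0]
12. a, w0   [~->-rule on 11]
13. ~b, w0   [~->-rule on 11]
Accessibility: w0Rw0, w0Rw1, w0Rw2, w1Rw0, w1Rw1, w1Rw2, w2Rw0, w2Rw1, w2Rw2
Branch closes: b and ~b both at w0.
Every branch closes (one shown): unsatisfiable in S5.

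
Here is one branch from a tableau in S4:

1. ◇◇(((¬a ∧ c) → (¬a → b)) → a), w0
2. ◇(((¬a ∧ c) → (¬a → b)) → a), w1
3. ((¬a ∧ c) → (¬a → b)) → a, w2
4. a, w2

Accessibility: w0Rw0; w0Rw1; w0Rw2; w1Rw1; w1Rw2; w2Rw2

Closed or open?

Not closed

No world carries both an atom and its negation.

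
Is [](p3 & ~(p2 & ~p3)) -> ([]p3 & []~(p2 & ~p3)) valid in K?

Tableau for the negation ~([](p3 & ~(p2 & ~p3)) -> ([]p3 & []~(p2 & ~p3))):
1. ~([](p3 & ~(p2 & ~p3)) -> ([]p3 & []~(p2 & ~p3))), 0
2. [](p3 & ~(p2 & ~p3)), 0
3. ~([]p3 & []~(p2 & ~p3)), 0
4. ~[]~(p2 & ~p3), 0
5. p2 & ~p3, 1
6. p2, 1
7. ~p3, 1
8. p3 & ~(p2 & ~p3), 1
9. p3, 1
10. ~(p2 & ~p3), 1
Accessibility: 0R1
Branch closes: p3 and ~p3 both at 1.
Every branch of the negation's tableau closes; the branch above is one of them.

Yes, valid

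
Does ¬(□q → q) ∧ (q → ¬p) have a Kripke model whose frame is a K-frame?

Yes, satisfiable

1. ¬(□q → q) ∧ (q → ¬p), w0
2. ¬(□q → q), w0
3. q → ¬p, w0
4. □q, w0
5. ¬q, w0
6. ¬p, w0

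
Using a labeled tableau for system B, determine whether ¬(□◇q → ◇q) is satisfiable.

1. ¬(□◇q → ◇q), 0
2. □◇q, 0
3. ¬◇q, 0
4. ◇q, 0
5. ¬q, 0
6. q, 1
7. ◇q, 1
8. ¬q, 1
Accessibility: 0R0, 0R1, 1R0, 1R1
Branch closes: q and ¬q both at 1.
All branches of the tableau close; one closing branch shown above.

Unsatisfiable (every branch closes)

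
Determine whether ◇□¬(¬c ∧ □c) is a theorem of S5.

Yes, valid

Tableau for the negation ¬◇□¬(¬c ∧ □c):
1. ¬◇□¬(¬c ∧ □c), w0
2. ¬□¬(¬c ∧ □c), w0
3. ¬c ∧ □c, w1
4. ¬c, w1
5. □c, w1
6. ¬□¬(¬c ∧ □c), w1
7. c, w0
8. c, w1
Accessibility: w0Rw0, w0Rw1, w1Rw0, w1Rw1
Branch closes: c and ¬c both at w1.
All branches of the negation close; one closing branch shown above.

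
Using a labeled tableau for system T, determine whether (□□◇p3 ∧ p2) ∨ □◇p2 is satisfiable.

Satisfiable

1. (□□◇p3 ∧ p2) ∨ □◇p2, u
2. □◇p2, u
3. ◇p2, u
4. p2, v
5. ◇p2, v
6. p2, w
Accessibility: uRu, uRv, vRv, vRw, wRw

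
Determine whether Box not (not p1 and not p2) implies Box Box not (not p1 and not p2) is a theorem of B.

No, not valid

Tableau for the negation not (Box not (not p1 and not p2) implies Box Box not (not p1 and not p2)):
1. not (Box not (not p1 and not p2) implies Box Box not (not p1 and not p2)), u
2. Box not (not p1 and not p2), u   [neg-implies-rule on 1]
3. not Box Box not (not p1 and not p2), u   [neg-implies-rule on 1]
4. not (not p1 and not p2), u   [Box-rule on 2 via uRu]
5. p2, u   [neg-and-rule on 4 (branches; this branch)]
6. not Box not (not p1 and not p2), v   [neg-Box-rule on 3: fresh world v, uRv]
7. not (not p1 and not p2), v   [Box-rule on 2 via uRv]
8. p2, v   [neg-and-rule on 7 (branches; this branch)]
9. not p1 and not p2, w   [neg-Box-rule on 6: fresh world w, vRw]
10. not p1, w   [and-rule on 9]
11. not p2, w   [and-rule on 9]
Accessibility: uRu, uRv, vRu, vRv, vRw, wRv, wRw
The negation has an open branch (countermodel exists).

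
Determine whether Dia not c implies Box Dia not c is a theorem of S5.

Valid in S5

Tableau for the negation not (Dia not c implies Box Dia not c):
1. not (Dia not c implies Box Dia not c), 0
2. Dia not c, 0
3. not Box Dia not c, 0
4. not c, 1
5. not Dia not c, 2
6. c, 0
7. c, 1
Accessibility: 0R0, 0R1, 0R2, 1R0, 1R1, 1R2, 2R0, 2R1, 2R2
Branch closes: c and not c both at 1.
Every branch of the negation's tableau closes; the branch above is one of them.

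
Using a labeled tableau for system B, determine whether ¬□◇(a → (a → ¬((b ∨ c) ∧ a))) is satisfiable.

1. ¬□◇(a → (a → ¬((b ∨ c) ∧ a))), u
2. ¬◇(a → (a → ¬((b ∨ c) ∧ a))), v
3. ¬(a → (a → ¬((b ∨ c) ∧ a))), u
4. a, u
5. ¬(a → ¬((b ∨ c) ∧ a)), u
6. (b ∨ c) ∧ a, u
7. b ∨ c, u
8. ¬(a → (a → ¬((b ∨ c) ∧ a))), v
9. a, v
10. ¬(a → ¬((b ∨ c) ∧ a)), v
11. (b ∨ c) ∧ a, v
12. b ∨ c, v
13. c, u
14. c, v
Accessibility: uRu, uRv, vRu, vRv

Yes, satisfiable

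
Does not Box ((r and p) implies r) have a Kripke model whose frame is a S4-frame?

1. not Box ((r and p) implies r), 0
2. not ((r and p) implies r), 1   [neg-Box-rule on 1: fresh world 1, 0R1]
3. r and p, 1   [neg-implies-rule on 2]
4. not r, 1   [neg-implies-rule on 2]
5. r, 1   [and-rule on 3]
6. p, 1   [and-rule on 3]
Accessibility: 0R0, 0R1, 1R1
Branch closes: r and not r both at 1.
(One branch shown.) All branches close.

No, unsatisfiable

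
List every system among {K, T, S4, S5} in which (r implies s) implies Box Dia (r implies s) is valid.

S5-tableau for the negation not ((r implies s) implies Box Dia (r implies s)):
1. not ((r implies s) implies Box Dia (r implies s)), w0
2. r implies s, w0
3. not Box Dia (r implies s), w0
4. s, w0
5. not Dia (r implies s), w1
6. not (r implies s), w0
7. r, w0
8. not s, w0
Accessibility: w0Rw0, w0Rw1, w1Rw0, w1Rw1
Branch closes: s and not s both at w0.
Every branch closes (one shown): valid in S5.
S4-tableau for the negation not ((r implies s) implies Box Dia (r implies s)):
1. not ((r implies s) implies Box Dia (r implies s)), w0
2. r implies s, w0
3. not Box Dia (r implies s), w0
4. s, w0
5. not Dia (r implies s), w1
6. not (r implies s), w1
7. r, w1
8. not s, w1
Accessibility: w0Rw0, w0Rw1, w1Rw1
Complete open branch: countermodel on an S4-frame, so not valid in S4, nor in K, T (the same frame is also a K-frame and a T-frame).

S5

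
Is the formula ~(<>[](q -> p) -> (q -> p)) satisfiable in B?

1. ~(<>[](q -> p) -> (q -> p)), 0
2. <>[](q -> p), 0   [~->-rule on 1]
3. ~(q -> p), 0   [~->-rule on 1]
4. q, 0   [~->-rule on 3]
5. ~p, 0   [~->-rule on 3]
6. [](q -> p), 1   [<>-rule on 2: fresh world 1, 0R1]
7. q -> p, 0   [[]-rule on 6 via 1R0]
8. q -> p, 1   [[]-rule on 6 via 1R1]
9. p, 0   [->-rule on 7 (branches; this branch)]
Accessibility: 0R0, 0R1, 1R0, 1R1
Branch closes: p and ~p both at 0.
Every branch closes; the branch above is one of them.

Unsatisfiable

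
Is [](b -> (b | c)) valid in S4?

Tableau for the negation ~[](b -> (b | c)):
1. ~[](b -> (b | c)), w0
2. ~(b -> (b | c)), w1
3. b, w1
4. ~(b | c), w1
5. ~b, w1
6. ~c, w1
Accessibility: w0Rw0, w0Rw1, w1Rw1
Branch closes: b and ~b both at w1.
All branches of the negation close; one closing branch shown above.

Valid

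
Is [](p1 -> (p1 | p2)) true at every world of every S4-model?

Tableau for the negation ~[](p1 -> (p1 | p2)):
1. ~[](p1 -> (p1 | p2)), u
2. ~(p1 -> (p1 | p2)), v
3. p1, v
4. ~(p1 | p2), v
5. ~p1, v
6. ~p2, v
Accessibility: uRu, uRv, vRv
Branch closes: p1 and ~p1 both at v.
Every branch of the negation's tableau closes; the branch above is one of them.

Valid in S4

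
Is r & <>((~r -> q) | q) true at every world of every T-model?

Tableau for the negation ~(r & <>((~r -> q) | q)):
1. ~(r & <>((~r -> q) | q)), u
2. ~<>((~r -> q) | q), u   [~&-rule on 1 (branches; this branch)]
3. ~((~r -> q) | q), u   [~<>-rule on 2 via uRu]
4. ~(~r -> q), u   [~|-rule on 3]
5. ~q, u   [~|-rule on 3]
6. ~r, u   [~->-rule on 4]
Accessibility: uRu
The negation has an open branch (countermodel exists).

Invalid (countermodel exists)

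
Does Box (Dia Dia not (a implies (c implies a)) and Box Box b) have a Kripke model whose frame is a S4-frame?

Unsatisfiable

1. Box (Dia Dia not (a implies (c implies a)) and Box Box b), w0
2. Dia Dia not (a implies (c implies a)) and Box Box b, w0
3. Dia Dia not (a implies (c implies a)), w0
4. Box Box b, w0
5. Box b, w0
6. b, w0
7. Dia not (a implies (c implies a)), w1
8. Dia Dia not (a implies (c implies a)) and Box Box b, w1
9. Dia Dia not (a implies (c implies a)), w1
10. Box Box b, w1
11. Box b, w1
12. b, w1
13. not (a implies (c implies a)), w2
14. a, w2
15. not (c implies a), w2
16. c, w2
17. not a, w2
Accessibility: w0Rw0, w0Rw1, w0Rw2, w1Rw1, w1Rw2, w2Rw2
Branch closes: a and not a both at w2.
(One branch shown.) All branches close.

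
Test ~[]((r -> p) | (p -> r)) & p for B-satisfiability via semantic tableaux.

No, unsatisfiable

1. ~[]((r -> p) | (p -> r)) & p, w0
2. ~[]((r -> p) | (p -> r)), w0
3. p, w0
4. ~((r -> p) | (p -> r)), w1
5. ~(r -> p), w1
6. ~(p -> r), w1
7. r, w1
8. ~p, w1
9. p, w1
10. ~r, w1
Accessibility: w0Rw0, w0Rw1, w1Rw0, w1Rw1
Branch closes: p and ~p both at w1.
All branches of the tableau close; one closing branch shown above.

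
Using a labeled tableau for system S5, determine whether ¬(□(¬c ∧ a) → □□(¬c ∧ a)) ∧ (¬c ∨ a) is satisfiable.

Unsatisfiable (every branch closes)

1. ¬(□(¬c ∧ a) → □□(¬c ∧ a)) ∧ (¬c ∨ a), w0
2. ¬(□(¬c ∧ a) → □□(¬c ∧ a)), w0
3. ¬c ∨ a, w0
4. □(¬c ∧ a), w0
5. ¬□□(¬c ∧ a), w0
6. ¬c ∧ a, w0
7. ¬c, w0
8. a, w0
9. ¬□(¬c ∧ a), w1
10. ¬c ∧ a, w1
11. ¬c, w1
12. a, w1
13. ¬(¬c ∧ a), w2
14. ¬c ∧ a, w2
15. ¬c, w2
16. a, w2
17. ¬a, w2
Accessibility: w0Rw0, w0Rw1, w0Rw2, w1Rw0, w1Rw1, w1Rw2, w2Rw0, w2Rw1, w2Rw2
Branch closes: a and ¬a both at w2.
All branches of the tableau close; one closing branch shown above.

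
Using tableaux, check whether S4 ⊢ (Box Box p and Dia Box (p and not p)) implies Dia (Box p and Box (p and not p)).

Valid

Tableau for the negation not ((Box Box p and Dia Box (p and not p)) implies Dia (Box p and Box (p and not p))):
1. not ((Box Box p and Dia Box (p and not p)) implies Dia (Box p and Box (p and not p))), w0
2. Box Box p and Dia Box (p and not p), w0   [neg-implies-rule on 1]
3. not Dia (Box p and Box (p and not p)), w0   [neg-implies-rule on 1]
4. Box Box p, w0   [and-rule on 2]
5. Dia Box (p and not p), w0   [and-rule on 2]
6. not (Box p and Box (p and not p)), w0   [neg-Dia-rule on 3 via w0Rw0]
7. Box p, w0   [Box-rule on 4 via w0Rw0]
8. p, w0   [Box-rule on 7 via w0Rw0]
9. not Box (p and not p), w0   [neg-and-rule on 6 (branches; this branch)]
10. Box (p and not p), w1   [Dia-rule on 5: fresh world w1, w0Rw1]
11. not (Box p and Box (p and not p)), w1   [neg-Dia-rule on 3 via w0Rw1]
12. Box p, w1   [Box-rule on 4 via w0Rw1]
13. p, w1   [Box-rule on 7 via w0Rw1]
14. p and not p, w1   [Box-rule on 10 via w1Rw1]
15. not p, w1   [and-rule on 14]
Accessibility: w0Rw0, w0Rw1, w1Rw1
Branch closes: p and not p both at w1.
Every branch of the negation's tableau closes; the branch above is one of them.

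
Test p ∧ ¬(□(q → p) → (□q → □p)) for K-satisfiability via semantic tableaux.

Unsatisfiable

1. p ∧ ¬(□(q → p) → (□q → □p)), 0
2. p, 0
3. ¬(□(q → p) → (□q → □p)), 0
4. □(q → p), 0
5. ¬(□q → □p), 0
6. □q, 0
7. ¬□p, 0
8. ¬p, 1
9. q → p, 1
10. q, 1
11. p, 1
Accessibility: 0R1
Branch closes: p and ¬p both at 1.
Every branch closes; the branch above is one of them.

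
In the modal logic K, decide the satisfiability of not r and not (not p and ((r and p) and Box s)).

1. not r and not (not p and ((r and p) and Box s)), w0
2. not r, w0   [and-rule on 1]
3. not (not p and ((r and p) and Box s)), w0   [and-rule on 1]
4. not ((r and p) and Box s), w0   [neg-and-rule on 3 (branches; this branch)]
5. not Box s, w0   [neg-and-rule on 4 (branches; this branch)]
6. not s, w1   [neg-Box-rule on 5: fresh world w1, w0Rw1]
Accessibility: w0Rw1

Satisfiable (open branch found)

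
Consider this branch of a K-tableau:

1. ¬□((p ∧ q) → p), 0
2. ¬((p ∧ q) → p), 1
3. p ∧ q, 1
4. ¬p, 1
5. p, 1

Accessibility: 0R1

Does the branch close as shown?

Closed

Both p and ¬p appear at 1.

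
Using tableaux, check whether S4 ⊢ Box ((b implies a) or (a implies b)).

Yes, valid

Tableau for the negation not Box ((b implies a) or (a implies b)):
1. not Box ((b implies a) or (a implies b)), u
2. not ((b implies a) or (a implies b)), v
3. not (b implies a), v
4. not (a implies b), v
5. b, v
6. not a, v
7. a, v
8. not b, v
Accessibility: uRu, uRv, vRv
Branch closes: a and not a both at v.
Every branch of the negation's tableau closes; the branch above is one of them.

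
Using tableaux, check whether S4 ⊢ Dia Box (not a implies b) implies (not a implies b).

Not valid

Tableau for the negation not (Dia Box (not a implies b) implies (not a implies b)):
1. not (Dia Box (not a implies b) implies (not a implies b)), 0
2. Dia Box (not a implies b), 0
3. not (not a implies b), 0
4. not a, 0
5. not b, 0
6. Box (not a implies b), 1
7. not a implies b, 1
8. b, 1
Accessibility: 0R0, 0R1, 1R1
The negation has an open branch (countermodel exists).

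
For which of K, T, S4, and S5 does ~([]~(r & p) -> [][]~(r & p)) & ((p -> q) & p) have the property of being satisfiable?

T-tableau for the formula:
1. ~([]~(r & p) -> [][]~(r & p)) & ((p -> q) & p), 0
2. ~([]~(r & p) -> [][]~(r & p)), 0   [&-rule on 1]
3. (p -> q) & p, 0   [&-rule on 1]
4. []~(r & p), 0   [~->-rule on 2]
5. ~[][]~(r & p), 0   [~->-rule on 2]
6. p -> q, 0   [&-rule on 3]
7. p, 0   [&-rule on 3]
8. ~(r & p), 0   [[]-rule on 4 via 0R0]
9. q, 0   [->-rule on 6 (branches; this branch)]
10. ~r, 0   [~&-rule on 8 (branches; this branch)]
11. ~[]~(r & p), 1   [~[]-rule on 5: fresh world 1, 0R1]
12. ~(r & p), 1   [[]-rule on 4 via 0R1]
13. ~p, 1   [~&-rule on 12 (branches; this branch)]
14. r & p, 2   [~[]-rule on 11: fresh world 2, 1R2]
15. r, 2   [&-rule on 14]
16. p, 2   [&-rule on 14]
Accessibility: 0R0, 0R1, 1R1, 1R2, 2R2
Complete open branch: satisfiable in T, hence also in K (this T-model is also a K-model).
S4-tableau for the formula:
1. ~([]~(r & p) -> [][]~(r & p)) & ((p -> q) & p), 0
2. ~([]~(r & p) -> [][]~(r & p)), 0   [&-rule on 1]
3. (p -> q) & p, 0   [&-rule on 1]
4. []~(r & p), 0   [~->-rule on 2]
5. ~[][]~(r & p), 0   [~->-rule on 2]
6. p -> q, 0   [&-rule on 3]
7. p, 0   [&-rule on 3]
8. ~(r & p), 0   [[]-rule on 4 via 0R0]
9. q, 0   [->-rule on 6 (branches; this branch)]
10. ~r, 0   [~&-rule on 8 (branches; this branch)]
11. ~[]~(r & p), 1   [~[]-rule on 5: fresh world 1, 0R1]
12. ~(r & p), 1   [[]-rule on 4 via 0R1]
13. ~p, 1   [~&-rule on 12 (branches; this branch)]
14. r & p, 2   [~[]-rule on 11: fresh world 2, 1R2]
15. r, 2   [&-rule on 14]
16. p, 2   [&-rule on 14]
17. ~(r & p), 2   [[]-rule on 4 via 0R2]
18. ~p, 2   [~&-rule on 17 (branches; this branch)]
Accessibility: 0R0, 0R1, 0R2, 1R1, 1R2, 2R2
Branch closes: p and ~p both at 2.
Every branch closes (one shown): unsatisfiable in S4, hence also in S5 (every S5-frame is an S4-frame).

K, T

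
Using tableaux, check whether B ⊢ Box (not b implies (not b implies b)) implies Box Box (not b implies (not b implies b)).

Tableau for the negation not (Box (not b implies (not b implies b)) implies Box Box (not b implies (not b implies b))):
1. not (Box (not b implies (not b implies b)) implies Box Box (not b implies (not b implies b))), 0
2. Box (not b implies (not b implies b)), 0
3. not Box Box (not b implies (not b implies b)), 0
4. not b implies (not b implies b), 0
5. not b implies b, 0
6. b, 0
7. not Box (not b implies (not b implies b)), 1
8. not b implies (not b implies b), 1
9. not b implies b, 1
10. b, 1
11. not (not b implies (not b implies b)), 2
12. not b, 2
13. not (not b implies b), 2
Accessibility: 0R0, 0R1, 1R0, 1R1, 1R2, 2R1, 2R2
The negation has an open branch (countermodel exists).

Not valid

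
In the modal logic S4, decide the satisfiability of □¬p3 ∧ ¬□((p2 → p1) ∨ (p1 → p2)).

Unsatisfiable (every branch closes)

1. □¬p3 ∧ ¬□((p2 → p1) ∨ (p1 → p2)), w0
2. □¬p3, w0   [∧-rule on 1]
3. ¬□((p2 → p1) ∨ (p1 → p2)), w0   [∧-rule on 1]
4. ¬p3, w0   [□-rule on 2 via w0Rw0]
5. ¬((p2 → p1) ∨ (p1 → p2)), w1   [¬□-rule on 3: fresh world w1, w0Rw1]
6. ¬(p2 → p1), w1   [¬∨-rule on 5]
7. ¬(p1 → p2), w1   [¬∨-rule on 5]
8. p2, w1   [¬→-rule on 6]
9. ¬p1, w1   [¬→-rule on 6]
10. p1, w1   [¬→-rule on 7]
11. ¬p2, w1   [¬→-rule on 7]
Accessibility: w0Rw0, w0Rw1, w1Rw1
Branch closes: p1 and ¬p1 both at w1.
(One branch shown.) All branches close.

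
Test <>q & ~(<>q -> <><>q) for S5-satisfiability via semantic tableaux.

Unsatisfiable (every branch closes)

1. <>q & ~(<>q -> <><>q), u
2. <>q, u   [&-rule on 1]
3. ~(<>q -> <><>q), u   [&-rule on 1]
4. ~<><>q, u   [~->-rule on 3]
5. ~<>q, u   [~<>-rule on 4 via uRu]
6. ~q, u   [~<>-rule on 5 via uRu]
7. q, v   [<>-rule on 2: fresh world v, uRv]
8. ~<>q, v   [~<>-rule on 4 via uRv]
9. ~q, v   [~<>-rule on 5 via uRv]
Accessibility: uRu, uRv, vRu, vRv
Branch closes: q and ~q both at v.
(One branch shown.) All branches close.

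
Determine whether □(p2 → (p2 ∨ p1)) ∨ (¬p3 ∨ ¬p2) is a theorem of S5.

Valid

Tableau for the negation ¬(□(p2 → (p2 ∨ p1)) ∨ (¬p3 ∨ ¬p2)):
1. ¬(□(p2 → (p2 ∨ p1)) ∨ (¬p3 ∨ ¬p2)), w0
2. ¬□(p2 → (p2 ∨ p1)), w0
3. ¬(¬p3 ∨ ¬p2), w0
4. p3, w0
5. p2, w0
6. ¬(p2 → (p2 ∨ p1)), w1
7. p2, w1
8. ¬(p2 ∨ p1), w1
9. ¬p2, w1
10. ¬p1, w1
Accessibility: w0Rw0, w0Rw1, w1Rw0, w1Rw1
Branch closes: p2 and ¬p2 both at w1.
Every branch of the negation's tableau closes; the branch above is one of them.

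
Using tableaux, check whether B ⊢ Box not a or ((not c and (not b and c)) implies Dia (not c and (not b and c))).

Tableau for the negation not (Box not a or ((not c and (not b and c)) implies Dia (not c and (not b and c)))):
1. not (Box not a or ((not c and (not b and c)) implies Dia (not c and (not b and c)))), w0
2. not Box not a, w0   [neg-or-rule on 1]
3. not ((not c and (not b and c)) implies Dia (not c and (not b and c))), w0   [neg-or-rule on 1]
4. not c and (not b and c), w0   [neg-implies-rule on 3]
5. not Dia (not c and (not b and c)), w0   [neg-implies-rule on 3]
6. not c, w0   [and-rule on 4]
7. not b and c, w0   [and-rule on 4]
8. not b, w0   [and-rule on 7]
9. c, w0   [and-rule on 7]
Accessibility: w0Rw0
Branch closes: c and not c both at w0.
All branches of the negation close; one closing branch shown above.

Valid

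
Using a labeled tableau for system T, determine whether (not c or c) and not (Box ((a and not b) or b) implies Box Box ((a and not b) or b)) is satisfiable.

1. (not c or c) and not (Box ((a and not b) or b) implies Box Box ((a and not b) or b)), w0
2. not c or c, w0
3. not (Box ((a and not b) or b) implies Box Box ((a and not b) or b)), w0
4. Box ((a and not b) or b), w0
5. not Box Box ((a and not b) or b), w0
6. (a and not b) or b, w0
7. c, w0
8. b, w0
9. not Box ((a and not b) or b), w1
10. (a and not b) or b, w1
11. b, w1
12. not ((a and not b) or b), w2
13. not (a and not b), w2
14. not b, w2
15. not a, w2
Accessibility: w0Rw0, w0Rw1, w1Rw1, w1Rw2, w2Rw2

Satisfiable (open branch found)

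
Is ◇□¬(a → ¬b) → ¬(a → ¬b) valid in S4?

Not valid

Tableau for the negation ¬(◇□¬(a → ¬b) → ¬(a → ¬b)):
1. ¬(◇□¬(a → ¬b) → ¬(a → ¬b)), w0
2. ◇□¬(a → ¬b), w0
3. a → ¬b, w0
4. ¬b, w0
5. □¬(a → ¬b), w1
6. ¬(a → ¬b), w1
7. a, w1
8. b, w1
Accessibility: w0Rw0, w0Rw1, w1Rw1
The negation has an open branch (countermodel exists).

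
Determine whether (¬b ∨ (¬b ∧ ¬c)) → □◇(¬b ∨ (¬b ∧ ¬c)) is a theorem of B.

Yes, valid

Tableau for the negation ¬((¬b ∨ (¬b ∧ ¬c)) → □◇(¬b ∨ (¬b ∧ ¬c))):
1. ¬((¬b ∨ (¬b ∧ ¬c)) → □◇(¬b ∨ (¬b ∧ ¬c))), u
2. ¬b ∨ (¬b ∧ ¬c), u
3. ¬□◇(¬b ∨ (¬b ∧ ¬c)), u
4. ¬b ∧ ¬c, u
5. ¬b, u
6. ¬c, u
7. ¬◇(¬b ∨ (¬b ∧ ¬c)), v
8. ¬(¬b ∨ (¬b ∧ ¬c)), u
9. b, u
10. ¬(¬b ∧ ¬c), u
Accessibility: uRu, uRv, vRu, vRv
Branch closes: b and ¬b both at u.
All branches of the negation close; one closing branch shown above.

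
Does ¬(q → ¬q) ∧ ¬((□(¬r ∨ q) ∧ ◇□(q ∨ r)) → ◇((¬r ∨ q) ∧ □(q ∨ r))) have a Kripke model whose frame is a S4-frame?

No, unsatisfiable

1. ¬(q → ¬q) ∧ ¬((□(¬r ∨ q) ∧ ◇□(q ∨ r)) → ◇((¬r ∨ q) ∧ □(q ∨ r))), 0
2. ¬(q → ¬q), 0
3. ¬((□(¬r ∨ q) ∧ ◇□(q ∨ r)) → ◇((¬r ∨ q) ∧ □(q ∨ r))), 0
4. q, 0
5. □(¬r ∨ q) ∧ ◇□(q ∨ r), 0
6. ¬◇((¬r ∨ q) ∧ □(q ∨ r)), 0
7. □(¬r ∨ q), 0
8. ◇□(q ∨ r), 0
9. ¬((¬r ∨ q) ∧ □(q ∨ r)), 0
10. ¬r ∨ q, 0
11. ¬□(q ∨ r), 0
12. □(q ∨ r), 1
13. ¬((¬r ∨ q) ∧ □(q ∨ r)), 1
14. ¬r ∨ q, 1
15. q ∨ r, 1
16. ¬□(q ∨ r), 1
17. q, 1
18. r, 1
19. ¬(q ∨ r), 2
20. ¬q, 2
21. ¬r, 2
22. ¬((¬r ∨ q) ∧ □(q ∨ r)), 2
23. ¬r ∨ q, 2
24. ¬□(q ∨ r), 2
25. ¬(q ∨ r), 3
26. ¬q, 3
27. ¬r, 3
28. ¬((¬r ∨ q) ∧ □(q ∨ r)), 3
29. ¬r ∨ q, 3
30. q ∨ r, 3
31. ¬□(q ∨ r), 3
32. r, 3
Accessibility: 0R0, 0R1, 0R2, 0R3, 1R1, 1R3, 2R2, 3R3
Branch closes: r and ¬r both at 3.
(One branch shown.) All branches close.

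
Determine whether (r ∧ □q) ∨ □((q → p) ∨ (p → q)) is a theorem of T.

Valid in T

Tableau for the negation ¬((r ∧ □q) ∨ □((q → p) ∨ (p → q))):
1. ¬((r ∧ □q) ∨ □((q → p) ∨ (p → q))), u
2. ¬(r ∧ □q), u
3. ¬□((q → p) ∨ (p → q)), u
4. ¬□q, u
5. ¬((q → p) ∨ (p → q)), v
6. ¬(q → p), v
7. ¬(p → q), v
8. q, v
9. ¬p, v
10. p, v
11. ¬q, v
Accessibility: uRu, uRv, vRv
Branch closes: p and ¬p both at v.
All branches of the negation close; one closing branch shown above.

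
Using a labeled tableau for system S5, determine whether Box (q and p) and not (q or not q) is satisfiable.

Unsatisfiable (every branch closes)

1. Box (q and p) and not (q or not q), 0
2. Box (q and p), 0
3. not (q or not q), 0
4. not q, 0
5. q, 0
Accessibility: 0R0
Branch closes: q and not q both at 0.
Every branch closes; the branch above is one of them.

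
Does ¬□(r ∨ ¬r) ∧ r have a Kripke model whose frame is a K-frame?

Unsatisfiable

1. ¬□(r ∨ ¬r) ∧ r, u
2. ¬□(r ∨ ¬r), u
3. r, u
4. ¬(r ∨ ¬r), v
5. ¬r, v
6. r, v
Accessibility: uRv
Branch closes: r and ¬r both at v.
All branches of the tableau close; one closing branch shown above.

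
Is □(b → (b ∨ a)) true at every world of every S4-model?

Tableau for the negation ¬□(b → (b ∨ a)):
1. ¬□(b → (b ∨ a)), w0
2. ¬(b → (b ∨ a)), w1
3. b, w1
4. ¬(b ∨ a), w1
5. ¬b, w1
6. ¬a, w1
Accessibility: w0Rw0, w0Rw1, w1Rw1
Branch closes: b and ¬b both at w1.
Every branch of the negation's tableau closes; the branch above is one of them.

Yes, valid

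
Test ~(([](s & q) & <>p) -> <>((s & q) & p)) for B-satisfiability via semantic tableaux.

1. ~(([](s & q) & <>p) -> <>((s & q) & p)), u
2. [](s & q) & <>p, u   [~->-rule on 1]
3. ~<>((s & q) & p), u   [~->-rule on 1]
4. [](s & q), u   [&-rule on 2]
5. <>p, u   [&-rule on 2]
6. ~((s & q) & p), u   [~<>-rule on 3 via uRu]
7. s & q, u   [[]-rule on 4 via uRu]
8. s, u   [&-rule on 7]
9. q, u   [&-rule on 7]
10. ~p, u   [~&-rule on 6 (branches; this branch)]
11. p, v   [<>-rule on 5: fresh world v, uRv]
12. ~((s & q) & p), v   [~<>-rule on 3 via uRv]
13. s & q, v   [[]-rule on 4 via uRv]
14. s, v   [&-rule on 13]
15. q, v   [&-rule on 13]
16. ~(s & q), v   [~&-rule on 12 (branches; this branch)]
17. ~q, v   [~&-rule on 16 (branches; this branch)]
Accessibility: uRu, uRv, vRu, vRv
Branch closes: q and ~q both at v.
Every branch closes; the branch above is one of them.

Unsatisfiable (every branch closes)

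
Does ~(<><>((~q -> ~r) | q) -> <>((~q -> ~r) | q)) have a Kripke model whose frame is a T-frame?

1. ~(<><>((~q -> ~r) | q) -> <>((~q -> ~r) | q)), 0
2. <><>((~q -> ~r) | q), 0
3. ~<>((~q -> ~r) | q), 0
4. ~((~q -> ~r) | q), 0
5. ~(~q -> ~r), 0
6. ~q, 0
7. r, 0
8. <>((~q -> ~r) | q), 1
9. ~((~q -> ~r) | q), 1
10. ~(~q -> ~r), 1
11. ~q, 1
12. r, 1
13. (~q -> ~r) | q, 2
14. q, 2
Accessibility: 0R0, 0R1, 1R1, 1R2, 2R2

Yes, satisfiable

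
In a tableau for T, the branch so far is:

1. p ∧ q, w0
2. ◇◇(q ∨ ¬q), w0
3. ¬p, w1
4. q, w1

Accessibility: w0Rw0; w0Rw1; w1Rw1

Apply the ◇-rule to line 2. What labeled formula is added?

a fresh world w2 with w0Rw2, and ◇(q ∨ ¬q) at w2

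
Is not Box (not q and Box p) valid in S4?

Tableau for the negation Box (not q and Box p):
1. Box (not q and Box p), 0
2. not q and Box p, 0
3. not q, 0
4. Box p, 0
5. p, 0
Accessibility: 0R0
The negation has an open branch (countermodel exists).

Invalid (countermodel exists)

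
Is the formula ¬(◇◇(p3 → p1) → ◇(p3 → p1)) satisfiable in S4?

Unsatisfiable

1. ¬(◇◇(p3 → p1) → ◇(p3 → p1)), w0
2. ◇◇(p3 → p1), w0
3. ¬◇(p3 → p1), w0
4. ¬(p3 → p1), w0
5. p3, w0
6. ¬p1, w0
7. ◇(p3 → p1), w1
8. ¬(p3 → p1), w1
9. p3, w1
10. ¬p1, w1
11. p3 → p1, w2
12. ¬(p3 → p1), w2
13. p3, w2
14. ¬p1, w2
15. p1, w2
Accessibility: w0Rw0, w0Rw1, w0Rw2, w1Rw1, w1Rw2, w2Rw2
Branch closes: p1 and ¬p1 both at w2.
(One branch shown.) All branches close.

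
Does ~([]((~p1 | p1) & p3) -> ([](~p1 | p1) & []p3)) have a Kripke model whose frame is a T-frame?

1. ~([]((~p1 | p1) & p3) -> ([](~p1 | p1) & []p3)), 0
2. []((~p1 | p1) & p3), 0
3. ~([](~p1 | p1) & []p3), 0
4. (~p1 | p1) & p3, 0
5. ~p1 | p1, 0
6. p3, 0
7. ~[]p3, 0
8. p1, 0
9. ~p3, 1
10. (~p1 | p1) & p3, 1
11. ~p1 | p1, 1
12. p3, 1
Accessibility: 0R0, 0R1, 1R1
Branch closes: p3 and ~p3 both at 1.
(One branch shown.) All branches close.

No, unsatisfiable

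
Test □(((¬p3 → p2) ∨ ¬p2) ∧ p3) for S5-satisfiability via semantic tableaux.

1. □(((¬p3 → p2) ∨ ¬p2) ∧ p3), u
2. ((¬p3 → p2) ∨ ¬p2) ∧ p3, u
3. (¬p3 → p2) ∨ ¬p2, u
4. p3, u
5. ¬p2, u
Accessibility: uRu

Satisfiable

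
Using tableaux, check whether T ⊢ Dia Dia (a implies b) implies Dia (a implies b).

Tableau for the negation not (Dia Dia (a implies b) implies Dia (a implies b)):
1. not (Dia Dia (a implies b) implies Dia (a implies b)), w0
2. Dia Dia (a implies b), w0
3. not Dia (a implies b), w0
4. not (a implies b), w0
5. a, w0
6. not b, w0
7. Dia (a implies b), w1
8. not (a implies b), w1
9. a, w1
10. not b, w1
11. a implies b, w2
12. b, w2
Accessibility: w0Rw0, w0Rw1, w1Rw1, w1Rw2, w2Rw2
The negation has an open branch (countermodel exists).

Invalid (countermodel exists)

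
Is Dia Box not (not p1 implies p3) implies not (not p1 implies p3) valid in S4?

Not valid

Tableau for the negation not (Dia Box not (not p1 implies p3) implies not (not p1 implies p3)):
1. not (Dia Box not (not p1 implies p3) implies not (not p1 implies p3)), u
2. Dia Box not (not p1 implies p3), u   [neg-implies-rule on 1]
3. not p1 implies p3, u   [neg-implies-rule on 1]
4. p3, u   [implies-rule on 3 (branches; this branch)]
5. Box not (not p1 implies p3), v   [Dia-rule on 2: fresh world v, uRv]
6. not (not p1 implies p3), v   [Box-rule on 5 via vRv]
7. not p1, v   [neg-implies-rule on 6]
8. not p3, v   [neg-implies-rule on 6]
Accessibility: uRu, uRv, vRv
The negation has an open branch (countermodel exists).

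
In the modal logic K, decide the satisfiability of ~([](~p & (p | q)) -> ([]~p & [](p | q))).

Unsatisfiable (every branch closes)

1. ~([](~p & (p | q)) -> ([]~p & [](p | q))), u
2. [](~p & (p | q)), u   [~->-rule on 1]
3. ~([]~p & [](p | q)), u   [~->-rule on 1]
4. ~[](p | q), u   [~&-rule on 3 (branches; this branch)]
5. ~(p | q), v   [~[]-rule on 4: fresh world v, uRv]
6. ~p, v   [~|-rule on 5]
7. ~q, v   [~|-rule on 5]
8. ~p & (p | q), v   [[]-rule on 2 via uRv]
9. p | q, v   [&-rule on 8]
10. q, v   [|-rule on 9 (branches; this branch)]
Accessibility: uRv
Branch closes: q and ~q both at v.
Every branch closes; the branch above is one of them.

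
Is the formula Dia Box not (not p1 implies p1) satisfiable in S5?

Satisfiable (open branch found)

1. Dia Box not (not p1 implies p1), 0
2. Box not (not p1 implies p1), 1
3. not (not p1 implies p1), 0
4. not p1, 0
5. not (not p1 implies p1), 1
6. not p1, 1
Accessibility: 0R0, 0R1, 1R0, 1R1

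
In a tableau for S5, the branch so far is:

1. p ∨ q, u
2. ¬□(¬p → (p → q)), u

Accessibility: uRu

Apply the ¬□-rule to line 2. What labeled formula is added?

a fresh world v with uRv, and ¬(¬p → (p → q)) at v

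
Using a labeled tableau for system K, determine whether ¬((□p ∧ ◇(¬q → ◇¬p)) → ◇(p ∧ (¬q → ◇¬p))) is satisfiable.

1. ¬((□p ∧ ◇(¬q → ◇¬p)) → ◇(p ∧ (¬q → ◇¬p))), w0
2. □p ∧ ◇(¬q → ◇¬p), w0
3. ¬◇(p ∧ (¬q → ◇¬p)), w0
4. □p, w0
5. ◇(¬q → ◇¬p), w0
6. ¬q → ◇¬p, w1
7. ¬(p ∧ (¬q → ◇¬p)), w1
8. p, w1
9. ◇¬p, w1
10. ¬(¬q → ◇¬p), w1
11. ¬q, w1
12. ¬◇¬p, w1
13. ¬p, w2
14. p, w2
Accessibility: w0Rw1, w1Rw2
Branch closes: p and ¬p both at w2.
(One branch shown.) All branches close.

Unsatisfiable (every branch closes)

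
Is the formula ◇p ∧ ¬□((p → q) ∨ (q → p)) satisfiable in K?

1. ◇p ∧ ¬□((p → q) ∨ (q → p)), 0
2. ◇p, 0   [∧-rule on 1]
3. ¬□((p → q) ∨ (q → p)), 0   [∧-rule on 1]
4. p, 1   [◇-rule on 2: fresh world 1, 0R1]
5. ¬((p → q) ∨ (q → p)), 2   [¬□-rule on 3: fresh world 2, 0R2]
6. ¬(p → q), 2   [¬∨-rule on 5]
7. ¬(q → p), 2   [¬∨-rule on 5]
8. p, 2   [¬→-rule on 6]
9. ¬q, 2   [¬→-rule on 6]
10. q, 2   [¬→-rule on 7]
11. ¬p, 2   [¬→-rule on 7]
Accessibility: 0R1, 0R2
Branch closes: q and ¬q both at 2.
(One branch shown.) All branches close.

No, unsatisfiable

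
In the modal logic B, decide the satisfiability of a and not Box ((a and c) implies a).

1. a and not Box ((a and c) implies a), 0
2. a, 0
3. not Box ((a and c) implies a), 0
4. not ((a and c) implies a), 1
5. a and c, 1
6. not a, 1
7. a, 1
8. c, 1
Accessibility: 0R0, 0R1, 1R0, 1R1
Branch closes: a and not a both at 1.
(One branch shown.) All branches close.

Unsatisfiable (every branch closes)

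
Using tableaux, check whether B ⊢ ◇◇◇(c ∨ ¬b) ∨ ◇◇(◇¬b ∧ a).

Not valid

Tableau for the negation ¬(◇◇◇(c ∨ ¬b) ∨ ◇◇(◇¬b ∧ a)):
1. ¬(◇◇◇(c ∨ ¬b) ∨ ◇◇(◇¬b ∧ a)), 0
2. ¬◇◇◇(c ∨ ¬b), 0
3. ¬◇◇(◇¬b ∧ a), 0
4. ¬◇◇(c ∨ ¬b), 0
5. ¬◇(◇¬b ∧ a), 0
6. ¬◇(c ∨ ¬b), 0
7. ¬(◇¬b ∧ a), 0
8. ¬(c ∨ ¬b), 0
9. ¬c, 0
10. b, 0
11. ¬a, 0
Accessibility: 0R0
The negation has an open branch (countermodel exists).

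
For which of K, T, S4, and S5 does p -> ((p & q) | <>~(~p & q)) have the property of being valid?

T, S4, S5

K-tableau for the negation ~(p -> ((p & q) | <>~(~p & q))):
1. ~(p -> ((p & q) | <>~(~p & q))), 0
2. p, 0
3. ~((p & q) | <>~(~p & q)), 0
4. ~(p & q), 0
5. ~<>~(~p & q), 0
6. ~q, 0
Complete open branch: countermodel on a K-frame, so not valid in K.
T-tableau for the negation ~(p -> ((p & q) | <>~(~p & q))):
1. ~(p -> ((p & q) | <>~(~p & q))), 0
2. p, 0
3. ~((p & q) | <>~(~p & q)), 0
4. ~(p & q), 0
5. ~<>~(~p & q), 0
6. ~p & q, 0
7. ~p, 0
8. q, 0
Accessibility: 0R0
Branch closes: p and ~p both at 0.
Every branch closes (one shown): valid in T, hence also in S4, S5 (every theorem of T is a theorem of S4 and S5).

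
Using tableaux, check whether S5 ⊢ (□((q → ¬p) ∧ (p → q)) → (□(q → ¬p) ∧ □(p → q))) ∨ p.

Yes, valid

Tableau for the negation ¬((□((q → ¬p) ∧ (p → q)) → (□(q → ¬p) ∧ □(p → q))) ∨ p):
1. ¬((□((q → ¬p) ∧ (p → q)) → (□(q → ¬p) ∧ □(p → q))) ∨ p), 0
2. ¬(□((q → ¬p) ∧ (p → q)) → (□(q → ¬p) ∧ □(p → q))), 0   [¬∨-rule on 1]
3. ¬p, 0   [¬∨-rule on 1]
4. □((q → ¬p) ∧ (p → q)), 0   [¬→-rule on 2]
5. ¬(□(q → ¬p) ∧ □(p → q)), 0   [¬→-rule on 2]
6. (q → ¬p) ∧ (p → q), 0   [□-rule on 4 via 0R0]
7. q → ¬p, 0   [∧-rule on 6]
8. p → q, 0   [∧-rule on 6]
9. ¬□(p → q), 0   [¬∧-rule on 5 (branches; this branch)]
10. q, 0   [→-rule on 8 (branches; this branch)]
11. ¬(p → q), 1   [¬□-rule on 9: fresh world 1, 0R1]
12. p, 1   [¬→-rule on 11]
13. ¬q, 1   [¬→-rule on 11]
14. (q → ¬p) ∧ (p → q), 1   [□-rule on 4 via 0R1]
15. q → ¬p, 1   [∧-rule on 14]
16. p → q, 1   [∧-rule on 14]
17. q, 1   [→-rule on 16 (branches; this branch)]
Accessibility: 0R0, 0R1, 1R0, 1R1
Branch closes: q and ¬q both at 1.
All branches of the negation close; one closing branch shown above.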